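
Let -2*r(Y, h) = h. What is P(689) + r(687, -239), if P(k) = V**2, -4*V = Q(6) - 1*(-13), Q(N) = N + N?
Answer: 2537/16 ≈ 158.56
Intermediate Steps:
Q(N) = 2*N
r(Y, h) = -h/2
V = -25/4 (V = -(2*6 - 1*(-13))/4 = -(12 + 13)/4 = -1/4*25 = -25/4 ≈ -6.2500)
P(k) = 625/16 (P(k) = (-25/4)**2 = 625/16)
P(689) + r(687, -239) = 625/16 - 1/2*(-239) = 625/16 + 239/2 = 2537/16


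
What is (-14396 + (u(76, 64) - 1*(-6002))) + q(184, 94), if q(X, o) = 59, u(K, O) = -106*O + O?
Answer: -15055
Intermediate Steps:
u(K, O) = -105*O
(-14396 + (u(76, 64) - 1*(-6002))) + q(184, 94) = (-14396 + (-105*64 - 1*(-6002))) + 59 = (-14396 + (-6720 + 6002)) + 59 = (-14396 - 718) + 59 = -15114 + 59 = -15055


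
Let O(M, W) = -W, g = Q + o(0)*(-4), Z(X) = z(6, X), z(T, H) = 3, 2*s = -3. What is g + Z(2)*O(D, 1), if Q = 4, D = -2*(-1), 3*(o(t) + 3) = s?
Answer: 15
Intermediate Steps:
s = -3/2 (s = (½)*(-3) = -3/2 ≈ -1.5000)
o(t) = -7/2 (o(t) = -3 + (⅓)*(-3/2) = -3 - ½ = -7/2)
D = 2
Z(X) = 3
g = 18 (g = 4 - 7/2*(-4) = 4 + 14 = 18)
g + Z(2)*O(D, 1) = 18 + 3*(-1*1) = 18 + 3*(-1) = 18 - 3 = 15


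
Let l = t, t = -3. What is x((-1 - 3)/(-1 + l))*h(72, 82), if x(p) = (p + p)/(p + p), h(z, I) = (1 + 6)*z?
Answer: 504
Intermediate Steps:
l = -3
h(z, I) = 7*z
x(p) = 1 (x(p) = (2*p)/((2*p)) = (2*p)*(1/(2*p)) = 1)
x((-1 - 3)/(-1 + l))*h(72, 82) = 1*(7*72) = 1*504 = 504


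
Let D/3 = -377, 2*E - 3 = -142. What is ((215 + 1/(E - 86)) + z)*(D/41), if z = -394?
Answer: 62963901/12751 ≈ 4938.0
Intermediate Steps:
E = -139/2 (E = 3/2 + (½)*(-142) = 3/2 - 71 = -139/2 ≈ -69.500)
D = -1131 (D = 3*(-377) = -1131)
((215 + 1/(E - 86)) + z)*(D/41) = ((215 + 1/(-139/2 - 86)) - 394)*(-1131/41) = ((215 + 1/(-311/2)) - 394)*(-1131*1/41) = ((215 - 2/311) - 394)*(-1131/41) = (66863/311 - 394)*(-1131/41) = -55671/311*(-1131/41) = 62963901/12751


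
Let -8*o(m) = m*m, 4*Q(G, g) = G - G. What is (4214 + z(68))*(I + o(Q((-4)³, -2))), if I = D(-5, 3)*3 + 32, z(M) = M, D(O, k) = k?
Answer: 175562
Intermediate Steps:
I = 41 (I = 3*3 + 32 = 9 + 32 = 41)
Q(G, g) = 0 (Q(G, g) = (G - G)/4 = (¼)*0 = 0)
o(m) = -m²/8 (o(m) = -m*m/8 = -m²/8)
(4214 + z(68))*(I + o(Q((-4)³, -2))) = (4214 + 68)*(41 - ⅛*0²) = 4282*(41 - ⅛*0) = 4282*(41 + 0) = 4282*41 = 175562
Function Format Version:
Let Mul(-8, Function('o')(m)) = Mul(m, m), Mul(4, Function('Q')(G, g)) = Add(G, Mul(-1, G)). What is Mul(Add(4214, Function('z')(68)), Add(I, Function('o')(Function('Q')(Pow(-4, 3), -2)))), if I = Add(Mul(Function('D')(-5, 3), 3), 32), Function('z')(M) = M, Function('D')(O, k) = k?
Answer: 175562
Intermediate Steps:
I = 41 (I = Add(Mul(3, 3), 32) = Add(9, 32) = 41)
Function('Q')(G, g) = 0 (Function('Q')(G, g) = Mul(Rational(1, 4), Add(G, Mul(-1, G))) = Mul(Rational(1, 4), 0) = 0)
Function('o')(m) = Mul(Rational(-1, 8), Pow(m, 2)) (Function('o')(m) = Mul(Rational(-1, 8), Mul(m, m)) = Mul(Rational(-1, 8), Pow(m, 2)))
Mul(Add(4214, Function('z')(68)), Add(I, Function('o')(Function('Q')(Pow(-4, 3), -2)))) = Mul(Add(4214, 68), Add(41, Mul(Rational(-1, 8), Pow(0, 2)))) = Mul(4282, Add(41, Mul(Rational(-1, 8), 0))) = Mul(4282, Add(41, 0)) = Mul(4282, 41) = 175562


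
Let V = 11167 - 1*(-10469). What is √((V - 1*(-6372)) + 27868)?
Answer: 2*√13969 ≈ 236.38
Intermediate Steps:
V = 21636 (V = 11167 + 10469 = 21636)
√((V - 1*(-6372)) + 27868) = √((21636 - 1*(-6372)) + 27868) = √((21636 + 6372) + 27868) = √(28008 + 27868) = √55876 = 2*√13969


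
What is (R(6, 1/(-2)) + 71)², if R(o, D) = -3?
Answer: 4624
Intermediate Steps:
(R(6, 1/(-2)) + 71)² = (-3 + 71)² = 68² = 4624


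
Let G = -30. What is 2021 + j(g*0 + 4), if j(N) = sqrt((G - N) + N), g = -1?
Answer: 2021 + I*sqrt(30) ≈ 2021.0 + 5.4772*I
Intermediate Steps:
j(N) = I*sqrt(30) (j(N) = sqrt((-30 - N) + N) = sqrt(-30) = I*sqrt(30))
2021 + j(g*0 + 4) = 2021 + I*sqrt(30)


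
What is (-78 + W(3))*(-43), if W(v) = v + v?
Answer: 3096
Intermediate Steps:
W(v) = 2*v
(-78 + W(3))*(-43) = (-78 + 2*3)*(-43) = (-78 + 6)*(-43) = -72*(-43) = 3096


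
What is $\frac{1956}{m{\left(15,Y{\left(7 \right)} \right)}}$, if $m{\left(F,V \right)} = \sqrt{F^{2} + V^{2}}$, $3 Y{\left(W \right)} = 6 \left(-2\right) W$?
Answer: $\frac{1956 \sqrt{1009}}{1009} \approx 61.578$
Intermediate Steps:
$Y{\left(W \right)} = - 4 W$ ($Y{\left(W \right)} = \frac{6 \left(-2\right) W}{3} = \frac{\left(-12\right) W}{3} = - 4 W$)
$\frac{1956}{m{\left(15,Y{\left(7 \right)} \right)}} = \frac{1956}{\sqrt{15^{2} + \left(\left(-4\right) 7\right)^{2}}} = \frac{1956}{\sqrt{225 + \left(-28\right)^{2}}} = \frac{1956}{\sqrt{225 + 784}} = \frac{1956}{\sqrt{1009}} = 1956 \frac{\sqrt{1009}}{1009} = \frac{1956 \sqrt{1009}}{1009}$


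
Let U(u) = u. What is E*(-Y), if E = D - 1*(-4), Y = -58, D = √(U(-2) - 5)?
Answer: 232 + 58*I*√7 ≈ 232.0 + 153.45*I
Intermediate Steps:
D = I*√7 (D = √(-2 - 5) = √(-7) = I*√7 ≈ 2.6458*I)
E = 4 + I*√7 (E = I*√7 - 1*(-4) = I*√7 + 4 = 4 + I*√7 ≈ 4.0 + 2.6458*I)
E*(-Y) = (4 + I*√7)*(-1*(-58)) = (4 + I*√7)*58 = 232 + 58*I*√7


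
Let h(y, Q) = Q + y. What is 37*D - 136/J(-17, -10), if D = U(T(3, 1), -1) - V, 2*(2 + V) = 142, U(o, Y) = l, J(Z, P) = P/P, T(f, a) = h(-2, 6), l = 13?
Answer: -2208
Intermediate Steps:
T(f, a) = 4 (T(f, a) = 6 - 2 = 4)
J(Z, P) = 1
U(o, Y) = 13
V = 69 (V = -2 + (½)*142 = -2 + 71 = 69)
D = -56 (D = 13 - 1*69 = 13 - 69 = -56)
37*D - 136/J(-17, -10) = 37*(-56) - 136/1 = -2072 - 136*1 = -2072 - 136 = -2208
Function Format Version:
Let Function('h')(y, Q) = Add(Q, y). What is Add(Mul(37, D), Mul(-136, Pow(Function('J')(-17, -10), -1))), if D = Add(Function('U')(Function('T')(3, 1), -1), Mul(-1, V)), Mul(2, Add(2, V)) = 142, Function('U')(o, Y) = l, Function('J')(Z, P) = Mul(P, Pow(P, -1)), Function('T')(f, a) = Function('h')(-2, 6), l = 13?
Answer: -2208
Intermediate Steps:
Function('T')(f, a) = 4 (Function('T')(f, a) = Add(6, -2) = 4)
Function('J')(Z, P) = 1
Function('U')(o, Y) = 13
V = 69 (V = Add(-2, Mul(Rational(1, 2), 142)) = Add(-2, 71) = 69)
D = -56 (D = Add(13, Mul(-1, 69)) = Add(13, -69) = -56)
Add(Mul(37, D), Mul(-136, Pow(Function('J')(-17, -10), -1))) = Add(Mul(37, -56), Mul(-136, Pow(1, -1))) = Add(-2072, Mul(-136, 1)) = Add(-2072, -136) = -2208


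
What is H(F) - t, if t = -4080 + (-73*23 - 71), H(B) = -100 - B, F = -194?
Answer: 5924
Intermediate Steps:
t = -5830 (t = -4080 + (-1679 - 71) = -4080 - 1750 = -5830)
H(F) - t = (-100 - 1*(-194)) - 1*(-5830) = (-100 + 194) + 5830 = 94 + 5830 = 5924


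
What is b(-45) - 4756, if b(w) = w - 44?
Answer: -4845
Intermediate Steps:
b(w) = -44 + w
b(-45) - 4756 = (-44 - 45) - 4756 = -89 - 4756 = -4845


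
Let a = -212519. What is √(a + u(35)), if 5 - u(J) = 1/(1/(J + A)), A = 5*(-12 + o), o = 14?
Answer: I*√212559 ≈ 461.04*I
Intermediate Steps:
A = 10 (A = 5*(-12 + 14) = 5*2 = 10)
u(J) = -5 - J (u(J) = 5 - 1/(1/(J + 10)) = 5 - 1/(1/(10 + J)) = 5 - (10 + J) = 5 + (-10 - J) = -5 - J)
√(a + u(35)) = √(-212519 + (-5 - 1*35)) = √(-212519 + (-5 - 35)) = √(-212519 - 40) = √(-212559) = I*√212559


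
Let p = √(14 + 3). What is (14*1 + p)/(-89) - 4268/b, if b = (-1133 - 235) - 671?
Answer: 351306/181471 - √17/89 ≈ 1.8896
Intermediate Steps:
b = -2039 (b = -1368 - 671 = -2039)
p = √17 ≈ 4.1231
(14*1 + p)/(-89) - 4268/b = (14*1 + √17)/(-89) - 4268/(-2039) = (14 + √17)*(-1/89) - 4268*(-1/2039) = (-14/89 - √17/89) + 4268/2039 = 351306/181471 - √17/89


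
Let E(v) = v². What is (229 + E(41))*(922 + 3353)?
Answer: 8165250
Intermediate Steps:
(229 + E(41))*(922 + 3353) = (229 + 41²)*(922 + 3353) = (229 + 1681)*4275 = 1910*4275 = 8165250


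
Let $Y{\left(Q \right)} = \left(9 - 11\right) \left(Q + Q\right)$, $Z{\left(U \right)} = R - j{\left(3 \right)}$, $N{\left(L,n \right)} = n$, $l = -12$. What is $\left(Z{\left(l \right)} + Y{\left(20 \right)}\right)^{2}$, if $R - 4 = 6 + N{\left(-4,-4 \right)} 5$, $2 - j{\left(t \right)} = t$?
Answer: $7921$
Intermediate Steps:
$j{\left(t \right)} = 2 - t$
$R = -10$ ($R = 4 + \left(6 - 20\right) = 4 - 14 = -10$)
$Z{\left(U \right)} = -9$ ($Z{\left(U \right)} = -10 - \left(2 - 3\right) = -10 - -1 = -10 + 1 = -9$)
$Y{\left(Q \right)} = - 4 Q$ ($Y{\left(Q \right)} = - 2 \cdot 2 Q = - 4 Q$)
$\left(Z{\left(l \right)} + Y{\left(20 \right)}\right)^{2} = \left(-9 - 80\right)^{2} = \left(-89\right)^{2} = 7921$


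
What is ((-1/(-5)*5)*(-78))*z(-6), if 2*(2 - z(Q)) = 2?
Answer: -78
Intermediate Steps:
z(Q) = 1 (z(Q) = 2 - ½*2 = 2 - 1 = 1)
((-1/(-5)*5)*(-78))*z(-6) = ((-1/(-5)*5)*(-78))*1 = ((-1*(-⅕)*5)*(-78))*1 = (((⅕)*5)*(-78))*1 = (1*(-78))*1 = -78*1 = -78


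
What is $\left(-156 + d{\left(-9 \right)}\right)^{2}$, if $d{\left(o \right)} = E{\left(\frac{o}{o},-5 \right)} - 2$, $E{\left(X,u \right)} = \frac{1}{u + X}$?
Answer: $\frac{400689}{16} \approx 25043.0$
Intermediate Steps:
$E{\left(X,u \right)} = \frac{1}{X + u}$
$d{\left(o \right)} = - \frac{9}{4}$ ($d{\left(o \right)} = \frac{1}{\frac{o}{o} - 5} - 2 = \frac{1}{1 - 5} - 2 = \frac{1}{-4} - 2 = - \frac{1}{4} - 2 = - \frac{9}{4}$)
$\left(-156 + d{\left(-9 \right)}\right)^{2} = \left(-156 - \frac{9}{4}\right)^{2} = \left(- \frac{633}{4}\right)^{2} = \frac{400689}{16}$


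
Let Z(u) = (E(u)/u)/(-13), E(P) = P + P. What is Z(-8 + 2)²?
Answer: 4/169 ≈ 0.023669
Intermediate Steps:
E(P) = 2*P
Z(u) = -2/13 (Z(u) = ((2*u)/u)/(-13) = 2*(-1/13) = -2/13)
Z(-8 + 2)² = (-2/13)² = 4/169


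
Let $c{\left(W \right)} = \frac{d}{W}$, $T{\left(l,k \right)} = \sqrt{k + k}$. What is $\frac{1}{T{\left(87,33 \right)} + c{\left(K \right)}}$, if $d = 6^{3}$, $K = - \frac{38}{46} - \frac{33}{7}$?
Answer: $- \frac{323127}{12050587} - \frac{49729 \sqrt{66}}{72303522} \approx -0.032402$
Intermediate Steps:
$K = - \frac{892}{161}$ ($K = \left(-38\right) \frac{1}{46} - \frac{33}{7} = - \frac{19}{23} - \frac{33}{7} = - \frac{892}{161} \approx -5.5404$)
$d = 216$
$T{\left(l,k \right)} = \sqrt{2} \sqrt{k}$ ($T{\left(l,k \right)} = \sqrt{2 k} = \sqrt{2} \sqrt{k}$)
$c{\left(W \right)} = \frac{216}{W}$
$\frac{1}{T{\left(87,33 \right)} + c{\left(K \right)}} = \frac{1}{\sqrt{2} \sqrt{33} + \frac{216}{- \frac{892}{161}}} = \frac{1}{\sqrt{66} + 216 \left(- \frac{161}{892}\right)} = \frac{1}{\sqrt{66} - \frac{8694}{223}} = \frac{1}{- \frac{8694}{223} + \sqrt{66}}$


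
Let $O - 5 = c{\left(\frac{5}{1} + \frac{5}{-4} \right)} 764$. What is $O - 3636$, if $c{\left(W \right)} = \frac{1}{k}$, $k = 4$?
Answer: $-3440$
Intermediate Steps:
$c{\left(W \right)} = \frac{1}{4}$
$O = 196$ ($O = 5 + \frac{1}{4} \cdot 764 = 5 + 191 = 196$)
$O - 3636 = 196 - 3636 = -3440$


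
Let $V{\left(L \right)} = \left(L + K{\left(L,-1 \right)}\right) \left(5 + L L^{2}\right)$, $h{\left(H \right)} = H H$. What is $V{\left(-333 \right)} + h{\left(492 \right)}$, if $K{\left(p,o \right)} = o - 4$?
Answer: $12481240880$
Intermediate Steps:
$h{\left(H \right)} = H^{2}$
$K{\left(p,o \right)} = -4 + o$
$V{\left(L \right)} = \left(-5 + L\right) \left(5 + L^{3}\right)$ ($V{\left(L \right)} = \left(L - 5\right) \left(5 + L L^{2}\right) = \left(L - 5\right) \left(5 + L^{3}\right) = \left(-5 + L\right) \left(5 + L^{3}\right)$)
$V{\left(-333 \right)} + h{\left(492 \right)} = \left(-25 + \left(-333\right)^{4} - 5 \left(-333\right)^{3} + 5 \left(-333\right)\right) + 492^{2} = \left(-25 + 12296370321 - -184630185 - 1665\right) + 242064 = \left(-25 + 12296370321 + 184630185 - 1665\right) + 242064 = 12480998816 + 242064 = 12481240880$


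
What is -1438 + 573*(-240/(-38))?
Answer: 41438/19 ≈ 2180.9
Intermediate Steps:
-1438 + 573*(-240/(-38)) = -1438 + 573*(-240*(-1/38)) = -1438 + 573*(120/19) = -1438 + 68760/19 = 41438/19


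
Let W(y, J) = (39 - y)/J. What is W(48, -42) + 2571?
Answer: 35997/14 ≈ 2571.2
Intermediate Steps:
W(y, J) = (39 - y)/J
W(48, -42) + 2571 = (39 - 1*48)/(-42) + 2571 = -(39 - 48)/42 + 2571 = -1/42*(-9) + 2571 = 3/14 + 2571 = 35997/14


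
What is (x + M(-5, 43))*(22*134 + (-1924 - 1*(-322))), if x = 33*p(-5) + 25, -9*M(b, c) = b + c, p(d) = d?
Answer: -1747108/9 ≈ -1.9412e+5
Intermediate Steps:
M(b, c) = -b/9 - c/9 (M(b, c) = -(b + c)/9 = -b/9 - c/9)
x = -140 (x = 33*(-5) + 25 = -165 + 25 = -140)
(x + M(-5, 43))*(22*134 + (-1924 - 1*(-322))) = (-140 + (-⅑*(-5) - ⅑*43))*(22*134 + (-1924 - 1*(-322))) = (-140 + (5/9 - 43/9))*(2948 + (-1924 + 322)) = (-140 - 38/9)*(2948 - 1602) = -1298/9*1346 = -1747108/9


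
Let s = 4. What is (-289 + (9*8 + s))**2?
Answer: 45369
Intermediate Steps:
(-289 + (9*8 + s))**2 = (-289 + (9*8 + 4))**2 = (-289 + (72 + 4))**2 = (-289 + 76)**2 = (-213)**2 = 45369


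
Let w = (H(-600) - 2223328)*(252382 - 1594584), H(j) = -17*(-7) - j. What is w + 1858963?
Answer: 2983192103981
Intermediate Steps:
H(j) = 119 - j
w = 2983190245018 (w = ((119 - 1*(-600)) - 2223328)*(252382 - 1594584) = ((119 + 600) - 2223328)*(-1342202) = (719 - 2223328)*(-1342202) = -2222609*(-1342202) = 2983190245018)
w + 1858963 = 2983190245018 + 1858963 = 2983192103981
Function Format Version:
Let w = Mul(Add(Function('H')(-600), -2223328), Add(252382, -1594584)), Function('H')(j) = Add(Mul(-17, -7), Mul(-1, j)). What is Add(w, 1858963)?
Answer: 2983192103981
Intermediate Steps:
Function('H')(j) = Add(119, Mul(-1, j))
w = 2983190245018 (w = Mul(Add(Add(119, Mul(-1, -600)), -2223328), Add(252382, -1594584)) = Mul(Add(Add(119, 600), -2223328), -1342202) = Mul(Add(719, -2223328), -1342202) = Mul(-2222609, -1342202) = 2983190245018)
Add(w, 1858963) = Add(2983190245018, 1858963) = 2983192103981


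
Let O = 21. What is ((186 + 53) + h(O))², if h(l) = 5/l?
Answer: 25240576/441 ≈ 57235.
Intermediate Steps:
((186 + 53) + h(O))² = ((186 + 53) + 5/21)² = (239 + 5*(1/21))² = (239 + 5/21)² = (5024/21)² = 25240576/441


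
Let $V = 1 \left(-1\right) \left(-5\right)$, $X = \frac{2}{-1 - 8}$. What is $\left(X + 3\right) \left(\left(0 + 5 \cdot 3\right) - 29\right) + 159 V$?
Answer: $\frac{6805}{9} \approx 756.11$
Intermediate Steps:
$X = - \frac{2}{9}$ ($X = \frac{2}{-9} = 2 \left(- \frac{1}{9}\right) = - \frac{2}{9} \approx -0.22222$)
$V = 5$ ($V = \left(-1\right) \left(-5\right) = 5$)
$\left(X + 3\right) \left(\left(0 + 5 \cdot 3\right) - 29\right) + 159 V = \left(- \frac{2}{9} + 3\right) \left(\left(0 + 5 \cdot 3\right) - 29\right) + 159 \cdot 5 = \frac{25 \left(\left(0 + 15\right) - 29\right)}{9} + 795 = \frac{25 \left(15 - 29\right)}{9} + 795 = \frac{25}{9} \left(-14\right) + 795 = - \frac{350}{9} + 795 = \frac{6805}{9}$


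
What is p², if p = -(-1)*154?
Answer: 23716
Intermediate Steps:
p = 154 (p = -1*(-154) = 154)
p² = 154² = 23716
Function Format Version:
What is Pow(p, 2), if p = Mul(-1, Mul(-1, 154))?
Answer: 23716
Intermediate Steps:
p = 154 (p = Mul(-1, -154) = 154)
Pow(p, 2) = Pow(154, 2) = 23716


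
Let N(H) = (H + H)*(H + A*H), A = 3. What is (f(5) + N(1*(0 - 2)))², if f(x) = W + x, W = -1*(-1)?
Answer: 1444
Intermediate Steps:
W = 1
N(H) = 8*H² (N(H) = (H + H)*(H + 3*H) = (2*H)*(4*H) = 8*H²)
f(x) = 1 + x
(f(5) + N(1*(0 - 2)))² = ((1 + 5) + 8*(1*(0 - 2))²)² = (6 + 8*(1*(-2))²)² = (6 + 8*(-2)²)² = (6 + 8*4)² = (6 + 32)² = 38² = 1444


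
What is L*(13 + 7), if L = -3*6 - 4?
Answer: -440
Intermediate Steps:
L = -22 (L = -18 - 4 = -22)
L*(13 + 7) = -22*(13 + 7) = -22*20 = -440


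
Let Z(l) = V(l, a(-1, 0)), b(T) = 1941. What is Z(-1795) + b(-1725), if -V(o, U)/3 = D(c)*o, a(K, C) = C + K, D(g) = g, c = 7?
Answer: 39636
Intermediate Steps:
V(o, U) = -21*o
Z(l) = -21*l
Z(-1795) + b(-1725) = -21*(-1795) + 1941 = 37695 + 1941 = 39636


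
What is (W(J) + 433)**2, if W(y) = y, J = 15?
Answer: 200704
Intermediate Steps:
(W(J) + 433)**2 = (15 + 433)**2 = 448**2 = 200704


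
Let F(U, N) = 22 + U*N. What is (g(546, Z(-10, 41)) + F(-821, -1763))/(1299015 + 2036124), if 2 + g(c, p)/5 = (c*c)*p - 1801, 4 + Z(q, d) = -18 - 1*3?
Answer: -35826070/3335139 ≈ -10.742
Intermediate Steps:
Z(q, d) = -25 (Z(q, d) = -4 + (-18 - 1*3) = -4 + (-18 - 3) = -4 - 21 = -25)
g(c, p) = -9015 + 5*p*c² (g(c, p) = -10 + 5*((c*c)*p - 1801) = -10 + 5*(c²*p - 1801) = -10 + 5*(p*c² - 1801) = -10 + 5*(-1801 + p*c²) = -10 + (-9005 + 5*p*c²) = -9015 + 5*p*c²)
F(U, N) = 22 + N*U
(g(546, Z(-10, 41)) + F(-821, -1763))/(1299015 + 2036124) = ((-9015 + 5*(-25)*546²) + (22 - 1763*(-821)))/(1299015 + 2036124) = ((-9015 + 5*(-25)*298116) + (22 + 1447423))/3335139 = ((-9015 - 37264500) + 1447445)*(1/3335139) = (-37273515 + 1447445)*(1/3335139) = -35826070*1/3335139 = -35826070/3335139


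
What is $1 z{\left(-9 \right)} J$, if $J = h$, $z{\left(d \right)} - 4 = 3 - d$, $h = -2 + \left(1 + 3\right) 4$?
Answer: $224$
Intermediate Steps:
$h = 14$ ($h = -2 + 4 \cdot 4 = -2 + 16 = 14$)
$z{\left(d \right)} = 7 - d$ ($z{\left(d \right)} = 4 - \left(-3 + d\right) = 7 - d$)
$J = 14$
$1 z{\left(-9 \right)} J = 1 \left(7 - -9\right) 14 = 1 \left(7 + 9\right) 14 = 1 \cdot 16 \cdot 14 = 16 \cdot 14 = 224$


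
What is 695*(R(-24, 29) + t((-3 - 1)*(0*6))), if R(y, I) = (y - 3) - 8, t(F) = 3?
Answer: -22240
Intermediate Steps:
R(y, I) = -11 + y (R(y, I) = (-3 + y) - 8 = -11 + y)
695*(R(-24, 29) + t((-3 - 1)*(0*6))) = 695*((-11 - 24) + 3) = 695*(-35 + 3) = 695*(-32) = -22240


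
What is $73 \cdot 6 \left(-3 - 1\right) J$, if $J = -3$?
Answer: $5256$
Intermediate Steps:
$73 \cdot 6 \left(-3 - 1\right) J = 73 \cdot 6 \left(-3 - 1\right) \left(-3\right) = 438 \left(\left(-4\right) \left(-3\right)\right) = 438 \cdot 12 = 5256$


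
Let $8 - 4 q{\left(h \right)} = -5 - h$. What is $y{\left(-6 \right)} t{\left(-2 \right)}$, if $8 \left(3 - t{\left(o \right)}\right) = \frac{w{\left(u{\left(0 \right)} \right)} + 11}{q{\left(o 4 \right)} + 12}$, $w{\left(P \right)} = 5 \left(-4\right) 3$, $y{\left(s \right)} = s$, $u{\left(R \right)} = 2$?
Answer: $- \frac{1101}{53} \approx -20.774$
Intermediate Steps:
$w{\left(P \right)} = -60$ ($w{\left(P \right)} = \left(-20\right) 3 = -60$)
$q{\left(h \right)} = \frac{13}{4} + \frac{h}{4}$ ($q{\left(h \right)} = 2 - \frac{-5 - h}{4} = 2 + \left(\frac{5}{4} + \frac{h}{4}\right) = \frac{13}{4} + \frac{h}{4}$)
$t{\left(o \right)} = 3 + \frac{49}{8 \left(\frac{61}{4} + o\right)}$ ($t{\left(o \right)} = 3 - \frac{\left(-60 + 11\right) \frac{1}{\left(\frac{13}{4} + \frac{o 4}{4}\right) + 12}}{8} = 3 - \frac{\left(-49\right) \frac{1}{\left(\frac{13}{4} + \frac{4 o}{4}\right) + 12}}{8} = 3 - \frac{\left(-49\right) \frac{1}{\left(\frac{13}{4} + o\right) + 12}}{8} = 3 - \frac{\left(-49\right) \frac{1}{\frac{61}{4} + o}}{8} = 3 + \frac{49}{8 \left(\frac{61}{4} + o\right)}$)
$y{\left(-6 \right)} t{\left(-2 \right)} = - 6 \frac{415 + 24 \left(-2\right)}{2 \left(61 + 4 \left(-2\right)\right)} = - 6 \frac{415 - 48}{2 \left(61 - 8\right)} = - 6 \cdot \frac{1}{2} \cdot \frac{1}{53} \cdot 367 = \left(-6\right) \frac{367}{106} = - \frac{1101}{53}$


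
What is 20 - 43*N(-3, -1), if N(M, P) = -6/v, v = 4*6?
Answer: 123/4 ≈ 30.750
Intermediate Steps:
v = 24
N(M, P) = -¼ (N(M, P) = -6/24 = -6*1/24 = -¼)
20 - 43*N(-3, -1) = 20 - 43*(-¼) = 20 + 43/4 = 123/4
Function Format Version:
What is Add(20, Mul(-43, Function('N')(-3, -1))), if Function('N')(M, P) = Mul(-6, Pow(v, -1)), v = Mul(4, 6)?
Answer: Rational(123, 4) ≈ 30.750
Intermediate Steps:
v = 24
Function('N')(M, P) = Rational(-1, 4) (Function('N')(M, P) = Mul(-6, Pow(24, -1)) = Mul(-6, Rational(1, 24)) = Rational(-1, 4))
Add(20, Mul(-43, Function('N')(-3, -1))) = Add(20, Mul(-43, Rational(-1, 4))) = Add(20, Rational(43, 4)) = Rational(123, 4)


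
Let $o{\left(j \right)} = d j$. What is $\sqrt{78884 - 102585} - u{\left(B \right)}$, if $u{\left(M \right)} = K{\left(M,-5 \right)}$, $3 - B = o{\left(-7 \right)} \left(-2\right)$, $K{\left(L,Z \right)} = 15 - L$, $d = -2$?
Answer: $16 + i \sqrt{23701} \approx 16.0 + 153.95 i$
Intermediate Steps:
$o{\left(j \right)} = - 2 j$
$B = 31$ ($B = 3 - \left(-2\right) \left(-7\right) \left(-2\right) = 3 - 14 \left(-2\right) = 3 - -28 = 3 + 28 = 31$)
$u{\left(M \right)} = 15 - M$
$\sqrt{78884 - 102585} - u{\left(B \right)} = \sqrt{78884 - 102585} - \left(15 - 31\right) = \sqrt{-23701} - \left(15 - 31\right) = i \sqrt{23701} - -16 = i \sqrt{23701} + 16 = 16 + i \sqrt{23701}$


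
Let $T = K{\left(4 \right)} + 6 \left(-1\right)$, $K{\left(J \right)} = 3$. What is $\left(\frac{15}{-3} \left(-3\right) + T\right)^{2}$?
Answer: $144$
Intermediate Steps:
$T = -3$ ($T = 3 + 6 \left(-1\right) = 3 - 6 = -3$)
$\left(\frac{15}{-3} \left(-3\right) + T\right)^{2} = \left(\frac{15}{-3} \left(-3\right) - 3\right)^{2} = \left(15 \left(- \frac{1}{3}\right) \left(-3\right) - 3\right)^{2} = \left(\left(-5\right) \left(-3\right) - 3\right)^{2} = \left(15 - 3\right)^{2} = 12^{2} = 144$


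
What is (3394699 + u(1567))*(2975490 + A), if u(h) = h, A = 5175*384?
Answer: 16854615315540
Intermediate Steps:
A = 1987200
(3394699 + u(1567))*(2975490 + A) = (3394699 + 1567)*(2975490 + 1987200) = 3396266*4962690 = 16854615315540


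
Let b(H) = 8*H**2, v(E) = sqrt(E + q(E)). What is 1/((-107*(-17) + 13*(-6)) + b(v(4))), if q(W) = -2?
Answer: 1/1757 ≈ 0.00056915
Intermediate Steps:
v(E) = sqrt(-2 + E) (v(E) = sqrt(E - 2) = sqrt(-2 + E))
1/((-107*(-17) + 13*(-6)) + b(v(4))) = 1/((-107*(-17) + 13*(-6)) + 8*(sqrt(-2 + 4))**2) = 1/((1819 - 78) + 8*(sqrt(2))**2) = 1/(1741 + 8*2) = 1/(1741 + 16) = 1/1757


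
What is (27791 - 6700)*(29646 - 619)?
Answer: 612208457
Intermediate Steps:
(27791 - 6700)*(29646 - 619) = 21091*29027 = 612208457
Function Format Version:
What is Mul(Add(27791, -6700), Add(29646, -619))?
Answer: 612208457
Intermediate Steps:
Mul(Add(27791, -6700), Add(29646, -619)) = Mul(21091, 29027) = 612208457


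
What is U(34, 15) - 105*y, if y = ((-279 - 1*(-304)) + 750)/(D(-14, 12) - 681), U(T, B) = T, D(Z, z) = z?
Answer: 34707/223 ≈ 155.64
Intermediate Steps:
y = -775/669 (y = ((-279 - 1*(-304)) + 750)/(12 - 681) = ((-279 + 304) + 750)/(-669) = (25 + 750)*(-1/669) = 775*(-1/669) = -775/669 ≈ -1.1584)
U(34, 15) - 105*y = 34 - 105*(-775/669) = 34 + 27125/223 = 34707/223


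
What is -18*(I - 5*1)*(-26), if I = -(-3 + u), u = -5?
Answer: 1404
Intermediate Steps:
I = 8 (I = -(-3 - 5) = -1*(-8) = 8)
-18*(I - 5*1)*(-26) = -18*(8 - 5*1)*(-26) = -18*(8 - 5)*(-26) = -18*3*(-26) = -54*(-26) = 1404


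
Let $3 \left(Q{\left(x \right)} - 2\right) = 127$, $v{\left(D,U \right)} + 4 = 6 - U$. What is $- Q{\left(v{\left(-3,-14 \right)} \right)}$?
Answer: $- \frac{133}{3} \approx -44.333$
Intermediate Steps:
$v{\left(D,U \right)} = 2 - U$ ($v{\left(D,U \right)} = -4 - \left(-6 + U\right) = 2 - U$)
$Q{\left(x \right)} = \frac{133}{3}$ ($Q{\left(x \right)} = 2 + \frac{1}{3} \cdot 127 = 2 + \frac{127}{3} = \frac{133}{3}$)
$- Q{\left(v{\left(-3,-14 \right)} \right)} = \left(-1\right) \frac{133}{3} = - \frac{133}{3}$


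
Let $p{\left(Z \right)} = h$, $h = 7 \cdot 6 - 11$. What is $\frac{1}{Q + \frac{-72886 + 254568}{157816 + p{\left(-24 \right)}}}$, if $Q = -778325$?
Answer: $- \frac{157847}{122856084593} \approx -1.2848 \cdot 10^{-6}$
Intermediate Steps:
$h = 31$ ($h = 42 - 11 = 31$)
$p{\left(Z \right)} = 31$
$\frac{1}{Q + \frac{-72886 + 254568}{157816 + p{\left(-24 \right)}}} = \frac{1}{-778325 + \frac{-72886 + 254568}{157816 + 31}} = \frac{1}{-778325 + \frac{181682}{157847}} = \frac{1}{- \frac{122856084593}{157847}} = - \frac{157847}{122856084593}$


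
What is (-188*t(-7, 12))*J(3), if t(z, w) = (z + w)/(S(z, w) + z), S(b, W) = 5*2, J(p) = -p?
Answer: 940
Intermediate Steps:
S(b, W) = 10
t(z, w) = (w + z)/(10 + z) (t(z, w) = (z + w)/(10 + z) = (w + z)/(10 + z))
(-188*t(-7, 12))*J(3) = (-188*(12 - 7)/(10 - 7))*(-1*3) = -188*5/3*(-3) = -940/3*(-3) = 940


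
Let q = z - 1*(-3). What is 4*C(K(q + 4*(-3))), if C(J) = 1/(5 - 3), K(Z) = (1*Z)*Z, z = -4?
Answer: 2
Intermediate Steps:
q = -1 (q = -4 - 1*(-3) = -4 + 3 = -1)
K(Z) = Z² (K(Z) = Z*Z = Z²)
C(J) = ½ (C(J) = 1/2 = ½)
4*C(K(q + 4*(-3))) = 4*(½) = 2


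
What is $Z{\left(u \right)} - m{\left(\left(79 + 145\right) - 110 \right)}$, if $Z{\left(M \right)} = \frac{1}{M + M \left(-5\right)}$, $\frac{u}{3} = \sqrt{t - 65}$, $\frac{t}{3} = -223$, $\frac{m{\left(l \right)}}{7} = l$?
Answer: $-798 + \frac{i \sqrt{734}}{8808} \approx -798.0 + 0.0030759 i$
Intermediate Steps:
$m{\left(l \right)} = 7 l$
$t = -669$ ($t = 3 \left(-223\right) = -669$)
$u = 3 i \sqrt{734}$ ($u = 3 \sqrt{-669 - 65} = 3 \sqrt{-734} = 3 i \sqrt{734} \approx 81.277 i$)
$Z{\left(M \right)} = - \frac{1}{4 M}$ ($Z{\left(M \right)} = \frac{1}{M - 5 M} = \frac{1}{\left(-4\right) M} = - \frac{1}{4 M}$)
$Z{\left(u \right)} - m{\left(\left(79 + 145\right) - 110 \right)} = - \frac{1}{4 \cdot 3 i \sqrt{734}} - 7 \left(\left(79 + 145\right) - 110\right) = - \frac{\left(- \frac{1}{2202}\right) i \sqrt{734}}{4} - 7 \left(224 - 110\right) = \frac{i \sqrt{734}}{8808} - 7 \cdot 114 = \frac{i \sqrt{734}}{8808} - 798 = -798 + \frac{i \sqrt{734}}{8808}$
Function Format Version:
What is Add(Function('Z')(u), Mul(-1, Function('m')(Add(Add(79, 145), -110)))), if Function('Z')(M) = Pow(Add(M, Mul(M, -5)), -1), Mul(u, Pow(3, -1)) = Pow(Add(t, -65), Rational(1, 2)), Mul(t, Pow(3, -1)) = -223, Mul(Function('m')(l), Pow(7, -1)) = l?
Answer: Add(-798, Mul(Rational(1, 8808), I, Pow(734, Rational(1, 2)))) ≈ Add(-798.00, Mul(0.0030759, I))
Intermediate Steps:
Function('m')(l) = Mul(7, l)
t = -669 (t = Mul(3, -223) = -669)
u = Mul(3, I, Pow(734, Rational(1, 2))) (u = Mul(3, Pow(Add(-669, -65), Rational(1, 2))) = Mul(3, Pow(-734, Rational(1, 2))) = Mul(3, Mul(I, Pow(734, Rational(1, 2)))) = Mul(3, I, Pow(734, Rational(1, 2))) ≈ Mul(81.277, I))
Function('Z')(M) = Mul(Rational(-1, 4), Pow(M, -1)) (Function('Z')(M) = Pow(Add(M, Mul(-5, M)), -1) = Pow(Mul(-4, M), -1) = Mul(Rational(-1, 4), Pow(M, -1)))
Add(Function('Z')(u), Mul(-1, Function('m')(Add(Add(79, 145), -110)))) = Add(Mul(Rational(-1, 4), Pow(Mul(3, I, Pow(734, Rational(1, 2))), -1)), Mul(-1, Mul(7, Add(Add(79, 145), -110)))) = Add(Mul(Rational(-1, 4), Mul(Rational(-1, 2202), I, Pow(734, Rational(1, 2)))), Mul(-1, Mul(7, Add(224, -110)))) = Add(Mul(Rational(1, 8808), I, Pow(734, Rational(1, 2))), Mul(-1, Mul(7, 114))) = Add(Mul(Rational(1, 8808), I, Pow(734, Rational(1, 2))), Mul(-1, 798)) = Add(Mul(Rational(1, 8808), I, Pow(734, Rational(1, 2))), -798) = Add(-798, Mul(Rational(1, 8808), I, Pow(734, Rational(1, 2))))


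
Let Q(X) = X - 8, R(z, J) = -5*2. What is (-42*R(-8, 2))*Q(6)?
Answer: -840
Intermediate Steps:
R(z, J) = -10
Q(X) = -8 + X
(-42*R(-8, 2))*Q(6) = (-42*(-10))*(-8 + 6) = 420*(-2) = -840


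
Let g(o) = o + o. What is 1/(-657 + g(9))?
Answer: -1/639 ≈ -0.0015649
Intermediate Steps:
g(o) = 2*o
1/(-657 + g(9)) = 1/(-657 + 2*9) = 1/(-657 + 18) = 1/(-639) = -1/639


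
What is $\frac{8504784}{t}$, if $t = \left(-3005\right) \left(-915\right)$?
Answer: $\frac{2834928}{916525} \approx 3.0931$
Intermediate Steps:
$t = 2749575$
$\frac{8504784}{t} = \frac{8504784}{2749575} = 8504784 \cdot \frac{1}{2749575} = \frac{2834928}{916525}$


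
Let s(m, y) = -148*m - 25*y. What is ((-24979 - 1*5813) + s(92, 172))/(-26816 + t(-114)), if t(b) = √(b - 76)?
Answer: 653076864/359549023 + 24354*I*√190/359549023 ≈ 1.8164 + 0.00093366*I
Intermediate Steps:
t(b) = √(-76 + b)
((-24979 - 1*5813) + s(92, 172))/(-26816 + t(-114)) = ((-24979 - 1*5813) + (-148*92 - 25*172))/(-26816 + √(-76 - 114)) = ((-24979 - 5813) + (-13616 - 4300))/(-26816 + √(-190)) = (-30792 - 17916)/(-26816 + I*√190) = -48708/(-26816 + I*√190)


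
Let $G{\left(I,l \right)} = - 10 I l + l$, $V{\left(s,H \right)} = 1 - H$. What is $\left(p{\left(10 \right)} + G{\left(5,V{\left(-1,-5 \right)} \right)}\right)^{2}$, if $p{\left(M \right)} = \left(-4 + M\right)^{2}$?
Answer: $66564$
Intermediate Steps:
$G{\left(I,l \right)} = l - 10 I l$ ($G{\left(I,l \right)} = - 10 I l + l = l - 10 I l$)
$\left(p{\left(10 \right)} + G{\left(5,V{\left(-1,-5 \right)} \right)}\right)^{2} = \left(\left(-4 + 10\right)^{2} + \left(1 - -5\right) \left(1 - 50\right)\right)^{2} = \left(6^{2} + \left(1 + 5\right) \left(1 - 50\right)\right)^{2} = \left(36 + 6 \left(-49\right)\right)^{2} = \left(36 - 294\right)^{2} = \left(-258\right)^{2} = 66564$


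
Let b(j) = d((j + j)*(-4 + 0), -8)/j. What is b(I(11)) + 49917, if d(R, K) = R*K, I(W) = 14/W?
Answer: 49981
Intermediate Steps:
d(R, K) = K*R
b(j) = 64 (b(j) = (-8*(j + j)*(-4 + 0))/j = (-8*2*j*(-4))/j = (-(-64)*j)/j = (64*j)/j = 64)
b(I(11)) + 49917 = 64 + 49917 = 49981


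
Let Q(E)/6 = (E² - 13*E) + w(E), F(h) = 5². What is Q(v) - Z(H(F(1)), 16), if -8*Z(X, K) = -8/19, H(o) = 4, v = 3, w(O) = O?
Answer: -3079/19 ≈ -162.05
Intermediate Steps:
F(h) = 25
Z(X, K) = 1/19 (Z(X, K) = -(-1)/19 = -⅛*(-8/19) = 1/19)
Q(E) = -72*E + 6*E² (Q(E) = 6*((E² - 13*E) + E) = 6*(E² - 12*E) = -72*E + 6*E²)
Q(v) - Z(H(F(1)), 16) = 6*3*(-12 + 3) - 1*1/19 = 6*3*(-9) - 1/19 = -162 - 1/19 = -3079/19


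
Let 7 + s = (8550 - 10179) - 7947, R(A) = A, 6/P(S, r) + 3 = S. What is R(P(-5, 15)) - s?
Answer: 38329/4 ≈ 9582.3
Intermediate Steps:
P(S, r) = 6/(-3 + S)
s = -9583 (s = -7 + ((8550 - 10179) - 7947) = -7 + (-1629 - 7947) = -7 - 9576 = -9583)
R(P(-5, 15)) - s = 6/(-3 - 5) - 1*(-9583) = 6/(-8) + 9583 = 6*(-1/8) + 9583 = -3/4 + 9583 = 38329/4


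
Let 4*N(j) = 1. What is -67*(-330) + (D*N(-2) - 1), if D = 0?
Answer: 22109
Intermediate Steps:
N(j) = 1/4 (N(j) = (1/4)*1 = 1/4)
-67*(-330) + (D*N(-2) - 1) = -67*(-330) + (0*(1/4) - 1) = 22110 + (0 - 1) = 22110 - 1 = 22109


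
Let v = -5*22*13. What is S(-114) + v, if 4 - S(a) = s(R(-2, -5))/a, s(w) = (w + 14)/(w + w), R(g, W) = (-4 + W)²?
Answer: -1386067/972 ≈ -1426.0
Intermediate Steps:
s(w) = (14 + w)/(2*w) (s(w) = (14 + w)/((2*w)) = (14 + w)*(1/(2*w)) = (14 + w)/(2*w))
v = -1430 (v = -110*13 = -1430)
S(a) = 4 - 95/(162*a) (S(a) = 4 - (14 + (-4 - 5)²)/(2*((-4 - 5)²))/a = 4 - (14 + (-9)²)/(2*((-9)²))/a = 4 - (½)*(14 + 81)/81/a = 4 - (½)*(1/81)*95/a = 4 - 95/(162*a))
S(-114) + v = (4 - 95/162/(-114)) - 1430 = (4 - 95/162*(-1/114)) - 1430 = (4 + 5/972) - 1430 = 3893/972 - 1430 = -1386067/972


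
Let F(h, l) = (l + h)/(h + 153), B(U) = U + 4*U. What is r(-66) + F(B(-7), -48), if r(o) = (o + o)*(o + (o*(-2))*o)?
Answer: 136726045/118 ≈ 1.1587e+6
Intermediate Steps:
B(U) = 5*U
F(h, l) = (h + l)/(153 + h)
r(o) = 2*o*(o - 2*o²) (r(o) = (2*o)*(o + (-2*o)*o) = (2*o)*(o - 2*o²) = 2*o*(o - 2*o²))
r(-66) + F(B(-7), -48) = (-66)²*(2 - 4*(-66)) + (5*(-7) - 48)/(153 + 5*(-7)) = 4356*(2 + 264) + (-35 - 48)/(153 - 35) = 4356*266 - 83/118 = 1158696 + (1/118)*(-83) = 1158696 - 83/118 = 136726045/118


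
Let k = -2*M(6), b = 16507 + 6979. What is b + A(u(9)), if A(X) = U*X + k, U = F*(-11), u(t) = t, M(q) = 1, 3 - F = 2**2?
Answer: 23583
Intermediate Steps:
F = -1 (F = 3 - 1*2**2 = 3 - 1*4 = 3 - 4 = -1)
b = 23486
U = 11 (U = -1*(-11) = 11)
k = -2 (k = -2*1 = -2)
A(X) = -2 + 11*X (A(X) = 11*X - 2 = -2 + 11*X)
b + A(u(9)) = 23486 + (-2 + 11*9) = 23486 + (-2 + 99) = 23486 + 97 = 23583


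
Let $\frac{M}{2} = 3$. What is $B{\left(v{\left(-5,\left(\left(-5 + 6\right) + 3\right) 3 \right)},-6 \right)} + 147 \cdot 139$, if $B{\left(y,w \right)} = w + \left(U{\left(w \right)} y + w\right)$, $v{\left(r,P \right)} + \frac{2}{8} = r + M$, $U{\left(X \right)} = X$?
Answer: $\frac{40833}{2} \approx 20417.0$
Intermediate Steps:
$M = 6$ ($M = 2 \cdot 3 = 6$)
$v{\left(r,P \right)} = \frac{23}{4} + r$ ($v{\left(r,P \right)} = - \frac{1}{4} + \left(r + 6\right) = - \frac{1}{4} + \left(6 + r\right) = \frac{23}{4} + r$)
$B{\left(y,w \right)} = 2 w + w y$ ($B{\left(y,w \right)} = w + \left(w y + w\right) = w + \left(w + w y\right) = 2 w + w y$)
$B{\left(v{\left(-5,\left(\left(-5 + 6\right) + 3\right) 3 \right)},-6 \right)} + 147 \cdot 139 = - 6 \left(2 + \left(\frac{23}{4} - 5\right)\right) + 147 \cdot 139 = - 6 \left(2 + \frac{3}{4}\right) + 20433 = \left(-6\right) \frac{11}{4} + 20433 = - \frac{33}{2} + 20433 = \frac{40833}{2}$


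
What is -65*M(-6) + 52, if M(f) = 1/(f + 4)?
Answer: 169/2 ≈ 84.500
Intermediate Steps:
M(f) = 1/(4 + f)
-65*M(-6) + 52 = -65/(4 - 6) + 52 = -65/(-2) + 52 = -65*(-½) + 52 = 65/2 + 52 = 169/2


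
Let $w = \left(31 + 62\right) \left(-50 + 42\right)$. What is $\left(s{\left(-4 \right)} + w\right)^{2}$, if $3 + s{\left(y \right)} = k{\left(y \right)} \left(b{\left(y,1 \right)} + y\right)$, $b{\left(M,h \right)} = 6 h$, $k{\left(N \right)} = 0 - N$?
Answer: $546121$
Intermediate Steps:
$k{\left(N \right)} = - N$
$w = -744$ ($w = 93 \left(-8\right) = -744$)
$s{\left(y \right)} = -3 - y \left(6 + y\right)$ ($s{\left(y \right)} = -3 + - y \left(6 \cdot 1 + y\right) = -3 + - y \left(6 + y\right) = -3 - y \left(6 + y\right)$)
$\left(s{\left(-4 \right)} + w\right)^{2} = \left(\left(-3 - \left(-4\right)^{2} - -24\right) - 744\right)^{2} = \left(\left(-3 - 16 + 24\right) - 744\right)^{2} = \left(5 - 744\right)^{2} = \left(-739\right)^{2} = 546121$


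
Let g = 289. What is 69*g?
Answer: 19941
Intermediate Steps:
69*g = 69*289 = 19941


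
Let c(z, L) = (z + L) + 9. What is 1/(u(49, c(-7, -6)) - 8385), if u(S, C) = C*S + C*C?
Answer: -1/8565 ≈ -0.00011675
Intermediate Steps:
c(z, L) = 9 + L + z (c(z, L) = (L + z) + 9 = 9 + L + z)
u(S, C) = C² + C*S (u(S, C) = C*S + C² = C² + C*S)
1/(u(49, c(-7, -6)) - 8385) = 1/((9 - 6 - 7)*((9 - 6 - 7) + 49) - 8385) = 1/(-4*(-4 + 49) - 8385) = 1/(-4*45 - 8385) = 1/(-180 - 8385) = 1/(-8565) = -1/8565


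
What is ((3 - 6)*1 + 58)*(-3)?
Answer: -165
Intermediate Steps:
((3 - 6)*1 + 58)*(-3) = (-3*1 + 58)*(-3) = (-3 + 58)*(-3) = 55*(-3) = -165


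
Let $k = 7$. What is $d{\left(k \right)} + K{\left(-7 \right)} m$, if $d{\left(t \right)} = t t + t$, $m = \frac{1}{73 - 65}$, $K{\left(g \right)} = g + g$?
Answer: $\frac{217}{4} \approx 54.25$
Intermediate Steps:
$K{\left(g \right)} = 2 g$
$m = \frac{1}{8} \approx 0.125$
$d{\left(t \right)} = t + t^{2}$ ($d{\left(t \right)} = t^{2} + t = t + t^{2}$)
$d{\left(k \right)} + K{\left(-7 \right)} m = 7 \left(1 + 7\right) + 2 \left(-7\right) \frac{1}{8} = 7 \cdot 8 - \frac{7}{4} = 56 - \frac{7}{4} = \frac{217}{4}$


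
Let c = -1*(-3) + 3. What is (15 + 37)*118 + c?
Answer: 6142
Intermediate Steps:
c = 6 (c = 3 + 3 = 6)
(15 + 37)*118 + c = (15 + 37)*118 + 6 = 52*118 + 6 = 6136 + 6 = 6142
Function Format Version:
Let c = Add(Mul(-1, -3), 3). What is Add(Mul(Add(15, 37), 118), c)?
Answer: 6142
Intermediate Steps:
c = 6 (c = Add(3, 3) = 6)
Add(Mul(Add(15, 37), 118), c) = Add(Mul(Add(15, 37), 118), 6) = Add(Mul(52, 118), 6) = Add(6136, 6) = 6142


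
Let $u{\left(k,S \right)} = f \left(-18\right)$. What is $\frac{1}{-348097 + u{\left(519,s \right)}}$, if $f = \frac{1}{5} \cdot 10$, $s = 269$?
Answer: $- \frac{1}{348133} \approx -2.8725 \cdot 10^{-6}$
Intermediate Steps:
$f = 2$ ($f = \frac{1}{5} \cdot 10 = 2$)
$u{\left(k,S \right)} = -36$ ($u{\left(k,S \right)} = 2 \left(-18\right) = -36$)
$\frac{1}{-348097 + u{\left(519,s \right)}} = \frac{1}{-348097 - 36} = \frac{1}{-348133} = - \frac{1}{348133}$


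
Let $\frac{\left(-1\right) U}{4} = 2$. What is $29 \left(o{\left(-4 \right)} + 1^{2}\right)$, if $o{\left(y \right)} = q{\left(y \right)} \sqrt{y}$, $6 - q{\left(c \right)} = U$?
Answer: $29 + 812 i \approx 29.0 + 812.0 i$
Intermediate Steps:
$U = -8$ ($U = \left(-4\right) 2 = -8$)
$q{\left(c \right)} = 14$ ($q{\left(c \right)} = 6 - -8 = 6 + 8 = 14$)
$o{\left(y \right)} = 14 \sqrt{y}$
$29 \left(o{\left(-4 \right)} + 1^{2}\right) = 29 \left(14 \sqrt{-4} + 1^{2}\right) = 29 \left(14 \cdot 2 i + 1\right) = 29 \left(28 i + 1\right) = 29 \left(1 + 28 i\right) = 29 + 812 i$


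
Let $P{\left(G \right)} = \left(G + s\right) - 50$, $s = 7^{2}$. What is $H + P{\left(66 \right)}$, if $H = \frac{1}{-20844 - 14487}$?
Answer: $\frac{2296514}{35331} \approx 65.0$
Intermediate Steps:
$s = 49$
$H = - \frac{1}{35331}$ ($H = \frac{1}{-35331} = - \frac{1}{35331} \approx -2.8304 \cdot 10^{-5}$)
$P{\left(G \right)} = -1 + G$ ($P{\left(G \right)} = \left(G + 49\right) - 50 = \left(49 + G\right) - 50 = -1 + G$)
$H + P{\left(66 \right)} = - \frac{1}{35331} + \left(-1 + 66\right) = - \frac{1}{35331} + 65 = \frac{2296514}{35331}$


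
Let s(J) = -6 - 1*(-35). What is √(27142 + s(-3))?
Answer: 3*√3019 ≈ 164.84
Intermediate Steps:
s(J) = 29 (s(J) = -6 + 35 = 29)
√(27142 + s(-3)) = √(27142 + 29) = √27171 = 3*√3019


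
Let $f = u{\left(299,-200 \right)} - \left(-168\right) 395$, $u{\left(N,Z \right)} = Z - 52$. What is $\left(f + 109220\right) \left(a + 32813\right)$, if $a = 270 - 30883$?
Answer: $385721600$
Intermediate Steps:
$u{\left(N,Z \right)} = -52 + Z$
$a = -30613$ ($a = 270 - 30883 = -30613$)
$f = 66108$ ($f = \left(-52 - 200\right) - \left(-168\right) 395 = -252 - -66360 = -252 + 66360 = 66108$)
$\left(f + 109220\right) \left(a + 32813\right) = \left(66108 + 109220\right) \left(-30613 + 32813\right) = 175328 \cdot 2200 = 385721600$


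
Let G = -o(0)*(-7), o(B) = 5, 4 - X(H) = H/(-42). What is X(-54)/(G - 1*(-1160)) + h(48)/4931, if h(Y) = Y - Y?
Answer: 19/8365 ≈ 0.0022714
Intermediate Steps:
X(H) = 4 + H/42 (X(H) = 4 - H/(-42) = 4 - H*(-1)/42 = 4 - (-1)*H/42 = 4 + H/42)
h(Y) = 0
G = 35 (G = -1*5*(-7) = -5*(-7) = 35)
X(-54)/(G - 1*(-1160)) + h(48)/4931 = (4 + (1/42)*(-54))/(35 - 1*(-1160)) + 0/4931 = (4 - 9/7)/(35 + 1160) + 0*(1/4931) = (19/7)/1195 + 0 = (19/7)*(1/1195) + 0 = 19/8365 + 0 = 19/8365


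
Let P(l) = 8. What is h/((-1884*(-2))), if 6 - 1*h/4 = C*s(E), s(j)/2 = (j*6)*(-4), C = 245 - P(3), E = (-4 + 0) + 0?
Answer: -7583/157 ≈ -48.299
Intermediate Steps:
E = -4 (E = -4 + 0 = -4)
C = 237 (C = 245 - 1*8 = 245 - 8 = 237)
s(j) = -48*j (s(j) = 2*((j*6)*(-4)) = 2*((6*j)*(-4)) = 2*(-24*j) = -48*j)
h = -181992 (h = 24 - 948*(-48*(-4)) = 24 - 948*192 = 24 - 4*45504 = 24 - 182016 = -181992)
h/((-1884*(-2))) = -181992/((-1884*(-2))) = -181992/((-314*(-12))) = -181992/3768 = -181992*1/3768 = -7583/157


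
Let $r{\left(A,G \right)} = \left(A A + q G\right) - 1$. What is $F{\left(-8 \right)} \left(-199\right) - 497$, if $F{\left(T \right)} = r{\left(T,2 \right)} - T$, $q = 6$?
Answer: $-17014$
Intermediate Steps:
$r{\left(A,G \right)} = -1 + A^{2} + 6 G$ ($r{\left(A,G \right)} = \left(A A + 6 G\right) - 1 = \left(A^{2} + 6 G\right) - 1 = -1 + A^{2} + 6 G$)
$F{\left(T \right)} = 11 + T^{2} - T$ ($F{\left(T \right)} = \left(-1 + T^{2} + 6 \cdot 2\right) - T = \left(-1 + T^{2} + 12\right) - T = \left(11 + T^{2}\right) - T = 11 + T^{2} - T$)
$F{\left(-8 \right)} \left(-199\right) - 497 = \left(11 + \left(-8\right)^{2} - -8\right) \left(-199\right) - 497 = \left(11 + 64 + 8\right) \left(-199\right) - 497 = 83 \left(-199\right) - 497 = -16517 - 497 = -17014$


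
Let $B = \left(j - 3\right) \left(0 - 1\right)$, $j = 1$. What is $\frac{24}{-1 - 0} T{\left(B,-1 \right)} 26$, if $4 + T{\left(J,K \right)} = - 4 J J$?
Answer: $12480$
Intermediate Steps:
$B = 2$ ($B = \left(1 - 3\right) \left(0 - 1\right) = \left(-2\right) \left(-1\right) = 2$)
$T{\left(J,K \right)} = -4 - 4 J^{2}$ ($T{\left(J,K \right)} = -4 + - 4 J J = -4 - 4 J^{2}$)
$\frac{24}{-1 - 0} T{\left(B,-1 \right)} 26 = \frac{24}{-1 - 0} \left(-4 - 4 \cdot 2^{2}\right) 26 = \frac{24}{-1 + 0} \left(-4 - 16\right) 26 = \frac{24}{-1} \left(-4 - 16\right) 26 = 24 \left(-1\right) \left(-20\right) 26 = \left(-24\right) \left(-20\right) 26 = 480 \cdot 26 = 12480$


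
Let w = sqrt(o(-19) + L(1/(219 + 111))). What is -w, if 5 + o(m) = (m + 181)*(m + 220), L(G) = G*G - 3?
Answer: -sqrt(3545130601)/330 ≈ -180.43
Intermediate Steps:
L(G) = -3 + G**2 (L(G) = G**2 - 3 = -3 + G**2)
o(m) = -5 + (181 + m)*(220 + m) (o(m) = -5 + (m + 181)*(m + 220) = -5 + (181 + m)*(220 + m))
w = sqrt(3545130601)/330 (w = sqrt((39815 + (-19)**2 + 401*(-19)) + (-3 + (1/(219 + 111))**2)) = sqrt((39815 + 361 - 7619) + (-3 + (1/330)**2)) = sqrt(32557 + (-3 + (1/330)**2)) = sqrt(32557 + (-3 + 1/108900)) = sqrt(32557 - 326699/108900) = sqrt(3545130601/108900) = sqrt(3545130601)/330 ≈ 180.43)
-w = -sqrt(3545130601)/330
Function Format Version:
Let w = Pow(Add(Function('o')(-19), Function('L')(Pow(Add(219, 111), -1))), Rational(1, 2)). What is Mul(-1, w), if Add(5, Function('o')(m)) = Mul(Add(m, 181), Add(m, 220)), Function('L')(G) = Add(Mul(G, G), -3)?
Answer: Mul(Rational(-1, 330), Pow(3545130601, Rational(1, 2))) ≈ -180.43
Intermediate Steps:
Function('L')(G) = Add(-3, Pow(G, 2)) (Function('L')(G) = Add(Pow(G, 2), -3) = Add(-3, Pow(G, 2)))
Function('o')(m) = Add(-5, Mul(Add(181, m), Add(220, m))) (Function('o')(m) = Add(-5, Mul(Add(m, 181), Add(m, 220))) = Add(-5, Mul(Add(181, m), Add(220, m))))
w = Mul(Rational(1, 330), Pow(3545130601, Rational(1, 2))) (w = Pow(Add(Add(39815, Pow(-19, 2), Mul(401, -19)), Add(-3, Pow(Pow(Add(219, 111), -1), 2))), Rational(1, 2)) = Pow(Add(Add(39815, 361, -7619), Add(-3, Pow(Pow(330, -1), 2))), Rational(1, 2)) = Pow(Add(32557, Add(-3, Pow(Rational(1, 330), 2))), Rational(1, 2)) = Pow(Add(32557, Add(-3, Rational(1, 108900))), Rational(1, 2)) = Pow(Add(32557, Rational(-326699, 108900)), Rational(1, 2)) = Pow(Rational(3545130601, 108900), Rational(1, 2)) = Mul(Rational(1, 330), Pow(3545130601, Rational(1, 2))) ≈ 180.43)
Mul(-1, w) = Mul(-1, Mul(Rational(1, 330), Pow(3545130601, Rational(1, 2)))) = Mul(Rational(-1, 330), Pow(3545130601, Rational(1, 2)))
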